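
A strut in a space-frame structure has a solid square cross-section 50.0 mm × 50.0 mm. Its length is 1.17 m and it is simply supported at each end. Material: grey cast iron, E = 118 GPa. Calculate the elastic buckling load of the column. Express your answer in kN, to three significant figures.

P_cr ≈ 443 kN

I = a⁴/12 = 50.0⁴/12 = 5.208×10^5 mm⁴
I = 5.208×10^5 mm⁴ = 5.208×10^-7 m⁴
Effective length L_e = K·L = 1 × 1.17 = 1.170 m
P_cr = π²EI / L_e² = π² × 118×10⁹ × 5.208×10^-7 / 1.170² = 4.431×10^5 N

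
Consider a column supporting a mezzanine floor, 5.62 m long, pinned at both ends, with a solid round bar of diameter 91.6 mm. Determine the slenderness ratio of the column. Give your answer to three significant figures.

I = πd⁴/64 = π×91.6⁴/64 = 3.456×10^6 mm⁴
A = 6.590×10^3 mm²;  r_min = √(I/A) = √(3.456×10^6/6.590×10^3) = 22.90 mm
L_e = K·L = 1 × 5.62 m = 5.620 m = 5620.0 mm
λ = L_e / r_min = 5620.0 / 22.90 = 245

λ ≈ 245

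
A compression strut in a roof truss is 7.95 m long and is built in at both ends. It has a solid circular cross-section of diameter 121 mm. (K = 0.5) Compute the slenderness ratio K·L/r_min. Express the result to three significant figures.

λ ≈ 131

For a solid circle r = d/4 = 121/4 = 30.25 mm
L_e = K·L = 0.5 × 7.95 m = 3.975 m = 3975.0 mm
λ = L_e / r_min = 3975.0 / 30.25 = 131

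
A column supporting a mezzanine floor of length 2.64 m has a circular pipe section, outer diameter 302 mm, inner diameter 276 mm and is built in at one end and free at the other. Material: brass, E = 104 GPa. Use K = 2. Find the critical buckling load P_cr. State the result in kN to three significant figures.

P_cr ≈ 4550 kN

d_o = 302 mm, d_i = 276 mm
I = π(d_o⁴ − d_i⁴)/64 = π(302⁴ − 276.0⁴)/64 = 1.235×10^8 mm⁴
I = 1.235×10^8 mm⁴ = 1.235×10^-4 m⁴
Effective length L_e = K·L = 2 × 2.64 = 5.280 m
P_cr = π²EI / L_e² = π² × 104×10⁹ × 1.235×10^-4 / 5.280² = 4.546×10^6 N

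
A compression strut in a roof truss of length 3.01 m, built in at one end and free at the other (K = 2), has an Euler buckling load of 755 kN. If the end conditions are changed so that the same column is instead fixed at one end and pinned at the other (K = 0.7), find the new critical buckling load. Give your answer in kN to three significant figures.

P_cr ≈ 6160 kN

P_cr ∝ 1/K², so P_cr,new = P_cr,old × (K_old/K_new)² = 755 × (2/0.7)²
= 755 × 8.163 = 6160 kN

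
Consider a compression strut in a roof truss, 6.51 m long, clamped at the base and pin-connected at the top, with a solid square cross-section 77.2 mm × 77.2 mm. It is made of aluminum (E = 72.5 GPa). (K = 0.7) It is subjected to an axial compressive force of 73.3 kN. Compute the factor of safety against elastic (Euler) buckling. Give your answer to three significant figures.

I = a⁴/12 = 77.2⁴/12 = 2.960×10^6 mm⁴
I = 2.960×10^6 mm⁴ = 2.960×10^-6 m⁴
Effective length L_e = K·L = 0.7 × 6.51 = 4.557 m
P_cr = π²EI / L_e² = π² × 72.5×10⁹ × 2.960×10^-6 / 4.557² = 1.020×10^5 N
Factor of safety n = P_cr / P = 101.99 / 73.3 = 1.39

n ≈ 1.39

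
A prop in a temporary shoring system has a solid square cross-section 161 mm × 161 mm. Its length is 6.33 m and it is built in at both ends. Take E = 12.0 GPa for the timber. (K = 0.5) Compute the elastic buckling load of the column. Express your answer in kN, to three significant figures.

P_cr ≈ 662 kN

I = a⁴/12 = 161⁴/12 = 5.599×10^7 mm⁴
I = 5.599×10^7 mm⁴ = 5.599×10^-5 m⁴
Effective length L_e = K·L = 0.5 × 6.33 = 3.165 m
P_cr = π²EI / L_e² = π² × 12.0×10⁹ × 5.599×10^-5 / 3.165² = 6.620×10^5 N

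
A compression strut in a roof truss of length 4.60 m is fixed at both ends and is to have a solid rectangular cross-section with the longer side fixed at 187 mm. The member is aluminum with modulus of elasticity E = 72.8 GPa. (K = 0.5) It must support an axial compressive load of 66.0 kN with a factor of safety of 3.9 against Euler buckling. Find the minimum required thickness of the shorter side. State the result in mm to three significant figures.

b ≈ 49.5 mm

Required P_cr = n·P = 3.9 × 66.0 = 257.4 kN
L_e = K·L = 0.5 × 4.60 = 2.300 m
Required I = P_cr·L_e²/(π²E) = 2.574×10^5 × 2.300² / (π² × 7.28×10^10) = 1.895×10^-6 m⁴
I_req = 1.895×10^6 mm⁴
Rectangle, weak axis: I_min = h·b³/12 with h = 187 mm fixed  ⇒  b = (12I/h)^(1/3) = 49.5 mm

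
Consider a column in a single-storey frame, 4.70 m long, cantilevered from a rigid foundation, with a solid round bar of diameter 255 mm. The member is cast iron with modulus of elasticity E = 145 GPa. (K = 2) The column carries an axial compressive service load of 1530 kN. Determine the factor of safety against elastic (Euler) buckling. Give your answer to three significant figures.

I = πd⁴/64 = π×255⁴/64 = 2.076×10^8 mm⁴
I = 2.076×10^8 mm⁴ = 2.076×10^-4 m⁴
Effective length L_e = K·L = 2 × 4.70 = 9.400 m
P_cr = π²EI / L_e² = π² × 145×10⁹ × 2.076×10^-4 / 9.400² = 3.362×10^6 N
Factor of safety n = P_cr / P = 3361.6 / 1530 = 2.20

n ≈ 2.20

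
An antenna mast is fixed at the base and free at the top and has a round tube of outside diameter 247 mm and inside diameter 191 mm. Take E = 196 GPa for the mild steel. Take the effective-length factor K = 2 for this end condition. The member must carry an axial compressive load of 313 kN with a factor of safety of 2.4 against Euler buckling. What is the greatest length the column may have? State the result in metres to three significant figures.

d_o = 247 mm, d_i = 191 mm
I = π(d_o⁴ − d_i⁴)/64 = π(247⁴ − 191.0⁴)/64 = 1.174×10^8 mm⁴
I = 1.174×10^-4 m⁴
Required critical load P_cr = n·P = 2.4 × 313 = 751.2 kN = 7.512×10^5 N
From P_cr = π²EI/(K·L)²:  L = (1/K)·√(π²EI/P_cr) = (1/2)·√(π²×1.96×10^11×1.174×10^-4/7.512×10^5)
L = 8.69 m

L_max ≈ 8.69 m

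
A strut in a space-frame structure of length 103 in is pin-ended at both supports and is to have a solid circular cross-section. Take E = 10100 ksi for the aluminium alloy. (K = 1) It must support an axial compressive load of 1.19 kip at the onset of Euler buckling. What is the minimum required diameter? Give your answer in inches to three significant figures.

d ≈ 1.27 in

L_e = K·L = 1 × 103 = 103.0 in
Required I = P_cr·L_e²/(π²E) = 1.190×10^3 × 103.0² / (π² × 1.01×10^7) = 0.1266 in⁴
Solid circle: I = πd⁴/64  ⇒  d = (64I/π)^(1/4) = (64×0.1266/π)^(1/4) = 1.27 in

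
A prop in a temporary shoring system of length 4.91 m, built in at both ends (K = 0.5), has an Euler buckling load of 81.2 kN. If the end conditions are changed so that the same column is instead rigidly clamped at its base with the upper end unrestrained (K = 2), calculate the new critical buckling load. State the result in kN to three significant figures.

P_cr ≈ 5.08 kN

P_cr ∝ 1/K², so P_cr,new = P_cr,old × (K_old/K_new)² = 81.2 × (0.5/2)²
= 81.2 × 0.06250 = 5.08 kN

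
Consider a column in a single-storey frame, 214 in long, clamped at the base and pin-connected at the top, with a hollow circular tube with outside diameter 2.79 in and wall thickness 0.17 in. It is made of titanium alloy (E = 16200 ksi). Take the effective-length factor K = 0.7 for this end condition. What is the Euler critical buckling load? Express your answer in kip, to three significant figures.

Inner diameter d_i = 2.79 − 2×0.17 = 2.450 in
I = π(d_o⁴ − d_i⁴)/64 = π(2.79⁴ − 2.450⁴)/64 = 1.206 in⁴
Effective length L_e = K·L = 0.7 × 214 = 149.8 in
P_cr = π²EI / L_e² = π² × 16200×10³ × 1.206 / 149.8² = 8.591×10^3 lb

P_cr ≈ 8.59 kip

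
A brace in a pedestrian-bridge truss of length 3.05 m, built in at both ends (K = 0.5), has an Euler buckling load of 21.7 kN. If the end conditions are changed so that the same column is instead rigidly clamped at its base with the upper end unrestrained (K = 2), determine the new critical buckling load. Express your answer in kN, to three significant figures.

P_cr ∝ 1/K², so P_cr,new = P_cr,old × (K_old/K_new)² = 21.7 × (0.5/2)²
= 21.7 × 0.06250 = 1.36 kN

P_cr ≈ 1.36 kN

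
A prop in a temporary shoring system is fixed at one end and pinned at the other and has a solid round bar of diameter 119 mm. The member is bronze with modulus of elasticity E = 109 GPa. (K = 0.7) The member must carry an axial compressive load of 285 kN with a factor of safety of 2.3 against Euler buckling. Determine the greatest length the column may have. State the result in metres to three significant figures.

I = πd⁴/64 = π×119⁴/64 = 9.844×10^6 mm⁴
I = 9.844×10^-6 m⁴
Required critical load P_cr = n·P = 2.3 × 285 = 655.5 kN = 6.555×10^5 N
From P_cr = π²EI/(K·L)²:  L = (1/K)·√(π²EI/P_cr) = (1/0.7)·√(π²×1.09×10^11×9.844×10^-6/6.555×10^5)
L = 5.74 m

L_max ≈ 5.74 m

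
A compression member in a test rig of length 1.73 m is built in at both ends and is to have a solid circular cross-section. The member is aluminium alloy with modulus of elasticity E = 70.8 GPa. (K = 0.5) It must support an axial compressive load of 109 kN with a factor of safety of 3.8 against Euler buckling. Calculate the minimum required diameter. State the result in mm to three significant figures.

d ≈ 54.8 mm

Required P_cr = n·P = 3.8 × 109 = 414.2 kN
L_e = K·L = 0.5 × 1.73 = 0.8650 m
Required I = P_cr·L_e²/(π²E) = 4.142×10^5 × 0.8650² / (π² × 7.08×10^10) = 4.435×10^-7 m⁴
I_req = 4.435×10^5 mm⁴
Solid circle: I = πd⁴/64  ⇒  d = (64I/π)^(1/4) = (64×4.435×10^5/π)^(1/4) = 54.8 mm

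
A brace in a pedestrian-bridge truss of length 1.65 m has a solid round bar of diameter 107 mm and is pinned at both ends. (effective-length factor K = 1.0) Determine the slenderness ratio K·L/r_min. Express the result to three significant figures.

λ ≈ 61.7

For a solid circle r = d/4 = 107/4 = 26.75 mm
L_e = K·L = 1 × 1.65 m = 1.650 m = 1650.0 mm
λ = L_e / r_min = 1650.0 / 26.75 = 61.7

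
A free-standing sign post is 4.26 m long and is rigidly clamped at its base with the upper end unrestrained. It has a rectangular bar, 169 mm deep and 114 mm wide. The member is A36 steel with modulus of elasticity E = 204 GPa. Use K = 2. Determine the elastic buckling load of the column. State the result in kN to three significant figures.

P_cr ≈ 579 kN

Buckling occurs about the weak axis: I_min = h·b³/12 with b = 114 mm (the shorter side).
I_min = 169×114³/12 = 2.087×10^7 mm⁴
I = 2.087×10^7 mm⁴ = 2.087×10^-5 m⁴
Effective length L_e = K·L = 2 × 4.26 = 8.520 m
P_cr = π²EI / L_e² = π² × 204×10⁹ × 2.087×10^-5 / 8.520² = 5.787×10^5 N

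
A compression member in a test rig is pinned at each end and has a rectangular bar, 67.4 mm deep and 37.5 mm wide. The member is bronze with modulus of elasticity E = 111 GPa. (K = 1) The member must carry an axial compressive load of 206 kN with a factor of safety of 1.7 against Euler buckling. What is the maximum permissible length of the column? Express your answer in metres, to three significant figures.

L_max ≈ 0.963 m

Buckling occurs about the weak axis: I_min = h·b³/12 with b = 37.5 mm (the shorter side).
I_min = 67.4×37.5³/12 = 2.962×10^5 mm⁴
I = 2.962×10^-7 m⁴
Required critical load P_cr = n·P = 1.7 × 206 = 350.2 kN = 3.502×10^5 N
From P_cr = π²EI/(K·L)²:  L = (1/K)·√(π²EI/P_cr) = (1/1)·√(π²×1.11×10^11×2.962×10^-7/3.502×10^5)
L = 0.963 m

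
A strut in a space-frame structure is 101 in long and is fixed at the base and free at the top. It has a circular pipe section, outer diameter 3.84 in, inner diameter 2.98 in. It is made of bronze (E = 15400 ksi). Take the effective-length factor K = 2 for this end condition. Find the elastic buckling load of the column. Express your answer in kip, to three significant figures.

d_o = 3.84 in, d_i = 2.98 in
I = π(d_o⁴ − d_i⁴)/64 = π(3.84⁴ − 2.980⁴)/64 = 6.802 in⁴
Effective length L_e = K·L = 2 × 101 = 202.0 in
P_cr = π²EI / L_e² = π² × 15400×10³ × 6.802 / 202.0² = 2.534×10^4 lb

P_cr ≈ 25.3 kip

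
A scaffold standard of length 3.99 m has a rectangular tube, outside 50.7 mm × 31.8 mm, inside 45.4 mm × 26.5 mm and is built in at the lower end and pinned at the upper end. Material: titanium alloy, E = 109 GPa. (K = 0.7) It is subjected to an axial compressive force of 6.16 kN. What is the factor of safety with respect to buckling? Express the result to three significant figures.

Weak-axis I_min = (h_o·b_o³ − h_i·b_i³)/12 with b_o = 31.8, b_i = 26.50 mm (shorter outer/inner sides).
I_min = (50.7×31.8³ − 45.40×26.50³)/12 = 6.546×10^4 mm⁴
I = 6.546×10^4 mm⁴ = 6.546×10^-8 m⁴
Effective length L_e = K·L = 0.7 × 3.99 = 2.793 m
P_cr = π²EI / L_e² = π² × 109×10⁹ × 6.546×10^-8 / 2.793² = 9.027×10^3 N
Factor of safety n = P_cr / P = 9.0272 / 6.16 = 1.47

n ≈ 1.47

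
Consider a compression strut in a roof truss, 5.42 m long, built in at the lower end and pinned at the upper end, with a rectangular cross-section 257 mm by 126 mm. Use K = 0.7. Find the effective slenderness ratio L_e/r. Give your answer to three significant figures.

λ ≈ 104

For a rectangle r_min = b/√12 = 126/√12 = 36.37 mm
L_e = K·L = 0.7 × 5.42 m = 3.794 m = 3794.0 mm
λ = L_e / r_min = 3794.0 / 36.37 = 104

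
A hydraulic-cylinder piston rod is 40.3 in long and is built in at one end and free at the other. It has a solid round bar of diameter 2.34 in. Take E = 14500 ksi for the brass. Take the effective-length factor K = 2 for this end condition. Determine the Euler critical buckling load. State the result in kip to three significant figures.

P_cr ≈ 32.4 kip

I = πd⁴/64 = π×2.34⁴/64 = 1.472 in⁴
Effective length L_e = K·L = 2 × 40.3 = 80.60 in
P_cr = π²EI / L_e² = π² × 14500×10³ × 1.472 / 80.60² = 3.242×10^4 lb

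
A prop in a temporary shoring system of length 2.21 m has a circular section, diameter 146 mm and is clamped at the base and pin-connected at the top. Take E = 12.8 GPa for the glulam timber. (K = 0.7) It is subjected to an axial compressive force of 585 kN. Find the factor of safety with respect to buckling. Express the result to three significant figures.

n ≈ 2.01

I = πd⁴/64 = π×146⁴/64 = 2.230×10^7 mm⁴
I = 2.230×10^7 mm⁴ = 2.230×10^-5 m⁴
Effective length L_e = K·L = 0.7 × 2.21 = 1.547 m
P_cr = π²EI / L_e² = π² × 12.8×10⁹ × 2.230×10^-5 / 1.547² = 1.177×10^6 N
Factor of safety n = P_cr / P = 1177.4 / 585 = 2.01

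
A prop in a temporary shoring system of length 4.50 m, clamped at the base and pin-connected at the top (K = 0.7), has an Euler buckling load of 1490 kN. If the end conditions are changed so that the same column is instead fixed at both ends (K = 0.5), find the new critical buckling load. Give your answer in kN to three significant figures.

P_cr ∝ 1/K², so P_cr,new = P_cr,old × (K_old/K_new)² = 1490 × (0.7/0.5)²
= 1490 × 1.960 = 2920 kN

P_cr ≈ 2920 kN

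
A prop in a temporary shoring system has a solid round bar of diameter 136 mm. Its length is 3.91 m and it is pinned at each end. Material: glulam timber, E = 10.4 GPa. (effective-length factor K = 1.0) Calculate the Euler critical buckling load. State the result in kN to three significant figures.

P_cr ≈ 113 kN

I = πd⁴/64 = π×136⁴/64 = 1.679×10^7 mm⁴
I = 1.679×10^7 mm⁴ = 1.679×10^-5 m⁴
Effective length L_e = K·L = 1 × 3.91 = 3.910 m
P_cr = π²EI / L_e² = π² × 10.4×10⁹ × 1.679×10^-5 / 3.910² = 1.127×10^5 N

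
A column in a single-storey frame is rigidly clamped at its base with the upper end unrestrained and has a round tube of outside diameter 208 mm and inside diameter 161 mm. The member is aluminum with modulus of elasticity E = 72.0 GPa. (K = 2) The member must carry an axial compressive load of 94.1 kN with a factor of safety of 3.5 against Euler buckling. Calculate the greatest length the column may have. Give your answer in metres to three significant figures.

L_max ≈ 5.64 m

d_o = 208 mm, d_i = 161 mm
I = π(d_o⁴ − d_i⁴)/64 = π(208⁴ − 161.0⁴)/64 = 5.890×10^7 mm⁴
I = 5.890×10^-5 m⁴
Required critical load P_cr = n·P = 3.5 × 94.1 = 329.3 kN = 3.293×10^5 N
From P_cr = π²EI/(K·L)²:  L = (1/K)·√(π²EI/P_cr) = (1/2)·√(π²×7.20×10^10×5.890×10^-5/3.293×10^5)
L = 5.64 m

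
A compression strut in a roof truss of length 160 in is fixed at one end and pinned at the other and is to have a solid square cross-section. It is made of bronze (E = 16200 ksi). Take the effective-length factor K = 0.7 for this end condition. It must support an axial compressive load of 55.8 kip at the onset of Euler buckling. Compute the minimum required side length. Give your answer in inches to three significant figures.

L_e = K·L = 0.7 × 160 = 112.0 in
Required I = P_cr·L_e²/(π²E) = 5.580×10^4 × 112.0² / (π² × 1.62×10^7) = 4.378 in⁴
Solid square: I = a⁴/12  ⇒  a = (12I)^(1/4) = (12×4.378)^(1/4) = 2.69 in

a ≈ 2.69 in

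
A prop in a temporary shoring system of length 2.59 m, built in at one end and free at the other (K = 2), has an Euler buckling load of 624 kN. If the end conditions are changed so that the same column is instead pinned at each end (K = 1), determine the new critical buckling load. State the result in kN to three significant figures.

P_cr ∝ 1/K², so P_cr,new = P_cr,old × (K_old/K_new)² = 624 × (2/1)²
= 624 × 4.000 = 2500 kN

P_cr ≈ 2500 kN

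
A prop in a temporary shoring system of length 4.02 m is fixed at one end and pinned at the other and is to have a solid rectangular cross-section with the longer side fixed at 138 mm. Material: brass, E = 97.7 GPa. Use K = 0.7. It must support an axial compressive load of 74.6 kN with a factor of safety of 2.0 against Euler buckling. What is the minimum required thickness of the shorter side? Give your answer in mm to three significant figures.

Required P_cr = n·P = 2.0 × 74.6 = 149.2 kN
L_e = K·L = 0.7 × 4.02 = 2.814 m
Required I = P_cr·L_e²/(π²E) = 1.492×10^5 × 2.814² / (π² × 9.77×10^10) = 1.225×10^-6 m⁴
I_req = 1.225×10^6 mm⁴
Rectangle, weak axis: I_min = h·b³/12 with h = 138 mm fixed  ⇒  b = (12I/h)^(1/3) = 47.4 mm

b ≈ 47.4 mm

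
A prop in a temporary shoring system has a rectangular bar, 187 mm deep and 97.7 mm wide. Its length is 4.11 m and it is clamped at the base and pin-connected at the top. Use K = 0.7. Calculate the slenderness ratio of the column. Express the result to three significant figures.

λ ≈ 102

For a rectangle r_min = b/√12 = 97.7/√12 = 28.20 mm
L_e = K·L = 0.7 × 4.11 m = 2.877 m = 2877.0 mm
λ = L_e / r_min = 2877.0 / 28.20 = 102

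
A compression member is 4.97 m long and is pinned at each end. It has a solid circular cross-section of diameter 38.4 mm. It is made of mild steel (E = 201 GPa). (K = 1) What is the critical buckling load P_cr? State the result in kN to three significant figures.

P_cr ≈ 8.57 kN

I = πd⁴/64 = π×38.4⁴/64 = 1.067×10^5 mm⁴
I = 1.067×10^5 mm⁴ = 1.067×10^-7 m⁴
Effective length L_e = K·L = 1 × 4.97 = 4.970 m
P_cr = π²EI / L_e² = π² × 201×10⁹ × 1.067×10^-7 / 4.970² = 8.572×10^3 N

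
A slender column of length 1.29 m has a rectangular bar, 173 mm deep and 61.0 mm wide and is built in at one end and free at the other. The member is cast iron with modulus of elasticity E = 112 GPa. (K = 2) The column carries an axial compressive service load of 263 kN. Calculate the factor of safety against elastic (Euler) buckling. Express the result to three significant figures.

n ≈ 2.07

Buckling occurs about the weak axis: I_min = h·b³/12 with b = 61.0 mm (the shorter side).
I_min = 173×61.0³/12 = 3.272×10^6 mm⁴
I = 3.272×10^6 mm⁴ = 3.272×10^-6 m⁴
Effective length L_e = K·L = 2 × 1.29 = 2.580 m
P_cr = π²EI / L_e² = π² × 112×10⁹ × 3.272×10^-6 / 2.580² = 5.434×10^5 N
Factor of safety n = P_cr / P = 543.42 / 263 = 2.07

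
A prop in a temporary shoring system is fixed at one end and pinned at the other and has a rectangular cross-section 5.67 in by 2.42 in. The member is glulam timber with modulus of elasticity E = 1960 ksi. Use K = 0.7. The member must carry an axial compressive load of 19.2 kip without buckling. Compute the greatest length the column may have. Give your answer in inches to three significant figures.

L_max ≈ 117 in

Buckling occurs about the weak axis: I_min = h·b³/12 with b = 2.42 in (the shorter side).
I_min = 5.67×2.42³/12 = 6.697 in⁴
At the buckling limit P_cr = P = 1.920×10^4 lb
From P_cr = π²EI/(K·L)²:  L = (1/K)·√(π²EI/P_cr) = (1/0.7)·√(π²×1.96×10^6×6.697/1.920×10^4)
L = 117 in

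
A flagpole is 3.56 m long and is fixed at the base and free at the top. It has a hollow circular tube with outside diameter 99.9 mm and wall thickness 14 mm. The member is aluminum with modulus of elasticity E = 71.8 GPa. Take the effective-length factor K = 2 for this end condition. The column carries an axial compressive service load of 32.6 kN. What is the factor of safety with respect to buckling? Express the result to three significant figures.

n ≈ 1.53

Inner diameter d_i = 99.9 − 2×14 = 71.90 mm
I = π(d_o⁴ − d_i⁴)/64 = π(99.9⁴ − 71.90⁴)/64 = 3.577×10^6 mm⁴
I = 3.577×10^6 mm⁴ = 3.577×10^-6 m⁴
Effective length L_e = K·L = 2 × 3.56 = 7.120 m
P_cr = π²EI / L_e² = π² × 71.8×10⁹ × 3.577×10^-6 / 7.120² = 5.001×10^4 N
Factor of safety n = P_cr / P = 50.005 / 32.6 = 1.53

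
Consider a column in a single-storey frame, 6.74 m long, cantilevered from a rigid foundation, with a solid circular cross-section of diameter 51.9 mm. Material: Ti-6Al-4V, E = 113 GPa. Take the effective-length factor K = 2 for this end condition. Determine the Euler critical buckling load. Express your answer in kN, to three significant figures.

P_cr ≈ 2.19 kN

I = πd⁴/64 = π×51.9⁴/64 = 3.562×10^5 mm⁴
I = 3.562×10^5 mm⁴ = 3.562×10^-7 m⁴
Effective length L_e = K·L = 2 × 6.74 = 13.48 m
P_cr = π²EI / L_e² = π² × 113×10⁹ × 3.562×10^-7 / 13.48² = 2.186×10^3 N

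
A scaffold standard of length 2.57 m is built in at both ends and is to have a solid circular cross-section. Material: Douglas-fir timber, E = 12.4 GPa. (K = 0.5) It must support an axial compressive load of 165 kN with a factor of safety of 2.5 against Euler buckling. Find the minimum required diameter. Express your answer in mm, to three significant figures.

Required P_cr = n·P = 2.5 × 165 = 412.5 kN
L_e = K·L = 0.5 × 2.57 = 1.285 m
Required I = P_cr·L_e²/(π²E) = 4.125×10^5 × 1.285² / (π² × 1.24×10^10) = 5.566×10^-6 m⁴
I_req = 5.566×10^6 mm⁴
Solid circle: I = πd⁴/64  ⇒  d = (64I/π)^(1/4) = (64×5.566×10^6/π)^(1/4) = 103 mm

d ≈ 103 mm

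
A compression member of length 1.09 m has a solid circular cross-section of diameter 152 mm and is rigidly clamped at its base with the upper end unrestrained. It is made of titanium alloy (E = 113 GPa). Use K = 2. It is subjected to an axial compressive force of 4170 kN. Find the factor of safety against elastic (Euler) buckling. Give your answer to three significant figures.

I = πd⁴/64 = π×152⁴/64 = 2.620×10^7 mm⁴
I = 2.620×10^7 mm⁴ = 2.620×10^-5 m⁴
Effective length L_e = K·L = 2 × 1.09 = 2.180 m
P_cr = π²EI / L_e² = π² × 113×10⁹ × 2.620×10^-5 / 2.180² = 6.149×10^6 N
Factor of safety n = P_cr / P = 6149.1 / 4170 = 1.47

n ≈ 1.47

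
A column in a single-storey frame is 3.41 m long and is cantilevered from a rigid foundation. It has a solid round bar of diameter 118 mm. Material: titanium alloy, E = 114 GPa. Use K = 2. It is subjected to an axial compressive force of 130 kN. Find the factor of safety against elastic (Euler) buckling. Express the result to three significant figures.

I = πd⁴/64 = π×118⁴/64 = 9.517×10^6 mm⁴
I = 9.517×10^6 mm⁴ = 9.517×10^-6 m⁴
Effective length L_e = K·L = 2 × 3.41 = 6.820 m
P_cr = π²EI / L_e² = π² × 114×10⁹ × 9.517×10^-6 / 6.820² = 2.302×10^5 N
Factor of safety n = P_cr / P = 230.22 / 130 = 1.77

n ≈ 1.77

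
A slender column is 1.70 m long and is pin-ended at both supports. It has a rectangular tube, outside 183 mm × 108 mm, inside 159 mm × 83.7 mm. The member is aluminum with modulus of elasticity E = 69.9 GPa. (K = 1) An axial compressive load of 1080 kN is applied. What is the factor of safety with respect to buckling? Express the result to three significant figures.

Weak-axis I_min = (h_o·b_o³ − h_i·b_i³)/12 with b_o = 108, b_i = 83.70 mm (shorter outer/inner sides).
I_min = (183×108³ − 159.0×83.70³)/12 = 1.144×10^7 mm⁴
I = 1.144×10^7 mm⁴ = 1.144×10^-5 m⁴
Effective length L_e = K·L = 1 × 1.70 = 1.700 m
P_cr = π²EI / L_e² = π² × 69.9×10⁹ × 1.144×10^-5 / 1.700² = 2.731×10^6 N
Factor of safety n = P_cr / P = 2731.2 / 1080 = 2.53

n ≈ 2.53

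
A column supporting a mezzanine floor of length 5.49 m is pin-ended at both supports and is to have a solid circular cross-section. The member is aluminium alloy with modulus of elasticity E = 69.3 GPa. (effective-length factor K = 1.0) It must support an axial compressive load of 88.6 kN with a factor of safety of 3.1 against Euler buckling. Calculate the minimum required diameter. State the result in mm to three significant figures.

Required P_cr = n·P = 3.1 × 88.6 = 274.7 kN
L_e = K·L = 1 × 5.49 = 5.490 m
Required I = P_cr·L_e²/(π²E) = 2.747×10^5 × 5.490² / (π² × 6.93×10^10) = 1.210×10^-5 m⁴
I_req = 1.210×10^7 mm⁴
Solid circle: I = πd⁴/64  ⇒  d = (64I/π)^(1/4) = (64×1.210×10^7/π)^(1/4) = 125 mm

d ≈ 125 mm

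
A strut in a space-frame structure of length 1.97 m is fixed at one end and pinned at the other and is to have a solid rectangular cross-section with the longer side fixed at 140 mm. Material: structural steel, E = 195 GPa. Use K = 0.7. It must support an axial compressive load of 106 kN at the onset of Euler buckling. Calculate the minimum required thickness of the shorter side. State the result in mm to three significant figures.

b ≈ 20.8 mm

L_e = K·L = 0.7 × 1.97 = 1.379 m
Required I = P_cr·L_e²/(π²E) = 1.060×10^5 × 1.379² / (π² × 1.95×10^11) = 1.047×10^-7 m⁴
I_req = 1.047×10^5 mm⁴
Rectangle, weak axis: I_min = h·b³/12 with h = 140 mm fixed  ⇒  b = (12I/h)^(1/3) = 20.8 mm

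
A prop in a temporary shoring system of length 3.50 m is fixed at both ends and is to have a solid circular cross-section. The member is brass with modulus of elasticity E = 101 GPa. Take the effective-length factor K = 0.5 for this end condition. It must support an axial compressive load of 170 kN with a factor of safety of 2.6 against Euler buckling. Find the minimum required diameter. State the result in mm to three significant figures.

Required P_cr = n·P = 2.6 × 170 = 442.0 kN
L_e = K·L = 0.5 × 3.50 = 1.750 m
Required I = P_cr·L_e²/(π²E) = 4.420×10^5 × 1.750² / (π² × 1.01×10^11) = 1.358×10^-6 m⁴
I_req = 1.358×10^6 mm⁴
Solid circle: I = πd⁴/64  ⇒  d = (64I/π)^(1/4) = (64×1.358×10^6/π)^(1/4) = 72.5 mm

d ≈ 72.5 mm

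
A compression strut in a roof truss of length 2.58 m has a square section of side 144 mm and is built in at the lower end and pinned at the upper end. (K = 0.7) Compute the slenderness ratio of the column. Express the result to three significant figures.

For a square r = a/√12 = 144/√12 = 41.57 mm
L_e = K·L = 0.7 × 2.58 m = 1.806 m = 1806.0 mm
λ = L_e / r_min = 1806.0 / 41.57 = 43.4

λ ≈ 43.4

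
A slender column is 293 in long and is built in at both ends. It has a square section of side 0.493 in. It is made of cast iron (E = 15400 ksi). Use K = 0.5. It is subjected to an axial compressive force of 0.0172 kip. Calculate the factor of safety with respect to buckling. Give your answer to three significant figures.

I = a⁴/12 = 0.493⁴/12 = 4.923×10^-3 in⁴
Effective length L_e = K·L = 0.5 × 293 = 146.5 in
P_cr = π²EI / L_e² = π² × 15400×10³ × 4.923×10^-3 / 146.5² = 34.86 lb
Factor of safety n = P_cr / P = 0.034862 / 0.0172 = 2.03

n ≈ 2.03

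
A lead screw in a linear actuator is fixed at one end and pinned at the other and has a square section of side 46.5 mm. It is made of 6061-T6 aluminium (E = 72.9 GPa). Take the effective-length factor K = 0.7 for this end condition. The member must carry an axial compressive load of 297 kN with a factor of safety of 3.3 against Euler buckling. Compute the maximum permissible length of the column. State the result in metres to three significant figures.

L_max ≈ 0.764 m

I = a⁴/12 = 46.5⁴/12 = 3.896×10^5 mm⁴
I = 3.896×10^-7 m⁴
Required critical load P_cr = n·P = 3.3 × 297 = 980.1 kN = 9.801×10^5 N
From P_cr = π²EI/(K·L)²:  L = (1/K)·√(π²EI/P_cr) = (1/0.7)·√(π²×7.29×10^10×3.896×10^-7/9.801×10^5)
L = 0.764 m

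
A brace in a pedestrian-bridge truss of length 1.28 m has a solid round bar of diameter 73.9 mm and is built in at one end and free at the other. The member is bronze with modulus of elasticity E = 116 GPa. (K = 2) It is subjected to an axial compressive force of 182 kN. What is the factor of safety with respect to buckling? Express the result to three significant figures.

n ≈ 1.41

I = πd⁴/64 = π×73.9⁴/64 = 1.464×10^6 mm⁴
I = 1.464×10^6 mm⁴ = 1.464×10^-6 m⁴
Effective length L_e = K·L = 2 × 1.28 = 2.560 m
P_cr = π²EI / L_e² = π² × 116×10⁹ × 1.464×10^-6 / 2.560² = 2.558×10^5 N
Factor of safety n = P_cr / P = 255.76 / 182 = 1.41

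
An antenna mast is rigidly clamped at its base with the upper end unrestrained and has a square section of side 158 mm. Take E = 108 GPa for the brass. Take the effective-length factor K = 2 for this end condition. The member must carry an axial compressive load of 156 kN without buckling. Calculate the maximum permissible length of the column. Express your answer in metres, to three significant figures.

L_max ≈ 9.42 m

I = a⁴/12 = 158⁴/12 = 5.193×10^7 mm⁴
I = 5.193×10^-5 m⁴
At the buckling limit P_cr = P = 1.560×10^5 N
From P_cr = π²EI/(K·L)²:  L = (1/K)·√(π²EI/P_cr) = (1/2)·√(π²×1.08×10^11×5.193×10^-5/1.560×10^5)
L = 9.42 m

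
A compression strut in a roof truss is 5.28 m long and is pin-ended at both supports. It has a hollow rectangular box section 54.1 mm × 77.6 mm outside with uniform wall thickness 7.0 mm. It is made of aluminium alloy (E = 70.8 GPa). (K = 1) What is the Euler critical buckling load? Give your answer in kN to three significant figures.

Inner dimensions: h_i = 77.6 − 2×7.0 = 63.60 mm, b_i = 54.1 − 2×7.0 = 40.10 mm
Weak-axis I_min = (h_o·b_o³ − h_i·b_i³)/12 with b_o = 54.1, b_i = 40.10 mm (shorter outer/inner sides).
I_min = (77.6×54.1³ − 63.60×40.10³)/12 = 6.822×10^5 mm⁴
I = 6.822×10^5 mm⁴ = 6.822×10^-7 m⁴
Effective length L_e = K·L = 1 × 5.28 = 5.280 m
P_cr = π²EI / L_e² = π² × 70.8×10⁹ × 6.822×10^-7 / 5.280² = 1.710×10^4 N

P_cr ≈ 17.1 kN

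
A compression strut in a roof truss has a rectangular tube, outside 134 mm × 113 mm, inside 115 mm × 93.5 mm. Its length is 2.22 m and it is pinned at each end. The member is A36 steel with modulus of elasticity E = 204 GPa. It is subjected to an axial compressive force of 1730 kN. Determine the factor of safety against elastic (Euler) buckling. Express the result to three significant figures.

Weak-axis I_min = (h_o·b_o³ − h_i·b_i³)/12 with b_o = 113, b_i = 93.50 mm (shorter outer/inner sides).
I_min = (134×113³ − 115.0×93.50³)/12 = 8.279×10^6 mm⁴
I = 8.279×10^6 mm⁴ = 8.279×10^-6 m⁴
Effective length L_e = K·L = 1 × 2.22 = 2.220 m
P_cr = π²EI / L_e² = π² × 204×10⁹ × 8.279×10^-6 / 2.220² = 3.382×10^6 N
Factor of safety n = P_cr / P = 3382.2 / 1730 = 1.96

n ≈ 1.96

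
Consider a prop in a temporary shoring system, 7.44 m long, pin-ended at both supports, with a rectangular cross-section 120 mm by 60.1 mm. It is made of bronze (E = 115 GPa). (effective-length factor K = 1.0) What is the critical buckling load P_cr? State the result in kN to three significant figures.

P_cr ≈ 44.5 kN

Buckling occurs about the weak axis: I_min = h·b³/12 with b = 60.1 mm (the shorter side).
I_min = 120×60.1³/12 = 2.171×10^6 mm⁴
I = 2.171×10^6 mm⁴ = 2.171×10^-6 m⁴
Effective length L_e = K·L = 1 × 7.44 = 7.440 m
P_cr = π²EI / L_e² = π² × 115×10⁹ × 2.171×10^-6 / 7.440² = 4.451×10^4 N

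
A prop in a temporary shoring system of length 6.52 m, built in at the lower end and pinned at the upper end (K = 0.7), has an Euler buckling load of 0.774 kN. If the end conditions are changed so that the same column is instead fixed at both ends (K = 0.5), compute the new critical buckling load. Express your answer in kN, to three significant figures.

P_cr ∝ 1/K², so P_cr,new = P_cr,old × (K_old/K_new)² = 0.774 × (0.7/0.5)²
= 0.774 × 1.960 = 1.52 kN

P_cr ≈ 1.52 kN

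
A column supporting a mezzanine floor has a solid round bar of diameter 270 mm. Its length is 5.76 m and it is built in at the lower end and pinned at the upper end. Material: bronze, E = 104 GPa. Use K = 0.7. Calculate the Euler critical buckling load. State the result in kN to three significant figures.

P_cr ≈ 16500 kN

I = πd⁴/64 = π×270⁴/64 = 2.609×10^8 mm⁴
I = 2.609×10^8 mm⁴ = 2.609×10^-4 m⁴
Effective length L_e = K·L = 0.7 × 5.76 = 4.032 m
P_cr = π²EI / L_e² = π² × 104×10⁹ × 2.609×10^-4 / 4.032² = 1.647×10^7 N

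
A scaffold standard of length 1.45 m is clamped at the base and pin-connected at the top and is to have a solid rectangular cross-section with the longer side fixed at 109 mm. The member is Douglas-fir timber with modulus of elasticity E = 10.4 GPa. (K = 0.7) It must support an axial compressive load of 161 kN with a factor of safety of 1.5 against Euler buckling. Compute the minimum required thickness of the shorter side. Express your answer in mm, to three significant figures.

Required P_cr = n·P = 1.5 × 161 = 241.5 kN
L_e = K·L = 0.7 × 1.45 = 1.015 m
Required I = P_cr·L_e²/(π²E) = 2.415×10^5 × 1.015² / (π² × 1.04×10^10) = 2.424×10^-6 m⁴
I_req = 2.424×10^6 mm⁴
Rectangle, weak axis: I_min = h·b³/12 with h = 109 mm fixed  ⇒  b = (12I/h)^(1/3) = 64.4 mm

b ≈ 64.4 mm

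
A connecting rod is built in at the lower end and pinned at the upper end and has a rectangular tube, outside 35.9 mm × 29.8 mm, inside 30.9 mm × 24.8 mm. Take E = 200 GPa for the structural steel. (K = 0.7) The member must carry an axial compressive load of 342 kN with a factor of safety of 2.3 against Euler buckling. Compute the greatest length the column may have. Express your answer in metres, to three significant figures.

Weak-axis I_min = (h_o·b_o³ − h_i·b_i³)/12 with b_o = 29.8, b_i = 24.80 mm (shorter outer/inner sides).
I_min = (35.9×29.8³ − 30.90×24.80³)/12 = 3.989×10^4 mm⁴
I = 3.989×10^-8 m⁴
Required critical load P_cr = n·P = 2.3 × 342 = 786.6 kN = 7.866×10^5 N
From P_cr = π²EI/(K·L)²:  L = (1/K)·√(π²EI/P_cr) = (1/0.7)·√(π²×2.00×10^11×3.989×10^-8/7.866×10^5)
L = 0.452 m

L_max ≈ 0.452 m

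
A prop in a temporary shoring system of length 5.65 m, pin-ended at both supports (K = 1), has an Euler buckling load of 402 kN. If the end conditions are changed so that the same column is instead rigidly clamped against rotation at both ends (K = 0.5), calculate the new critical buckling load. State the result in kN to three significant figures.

P_cr ∝ 1/K², so P_cr,new = P_cr,old × (K_old/K_new)² = 402 × (1/0.5)²
= 402 × 4.000 = 1610 kN

P_cr ≈ 1610 kN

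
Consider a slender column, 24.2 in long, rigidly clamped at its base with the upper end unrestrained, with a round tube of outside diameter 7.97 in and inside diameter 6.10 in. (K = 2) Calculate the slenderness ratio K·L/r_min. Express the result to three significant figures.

λ ≈ 19.3

d_o = 7.97 in, d_i = 6.10 in
I = π(d_o⁴ − d_i⁴)/64 = π(7.97⁴ − 6.100⁴)/64 = 130.1 in⁴
A = 20.66 in²;  r_min = √(I/A) = √(130.1/20.66) = 2.509 in
L_e = K·L = 2 × 24.2 = 48.40 in
λ = L_e / r_min = 48.400 / 2.509 = 19.3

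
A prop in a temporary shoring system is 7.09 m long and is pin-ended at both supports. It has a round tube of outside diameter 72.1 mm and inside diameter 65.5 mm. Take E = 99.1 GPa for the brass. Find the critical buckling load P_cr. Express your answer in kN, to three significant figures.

d_o = 72.1 mm, d_i = 65.5 mm
I = π(d_o⁴ − d_i⁴)/64 = π(72.1⁴ − 65.50⁴)/64 = 4.230×10^5 mm⁴
I = 4.230×10^5 mm⁴ = 4.230×10^-7 m⁴
Effective length L_e = K·L = 1 × 7.09 = 7.090 m
P_cr = π²EI / L_e² = π² × 99.1×10⁹ × 4.230×10^-7 / 7.090² = 8.230×10^3 N

P_cr ≈ 8.23 kN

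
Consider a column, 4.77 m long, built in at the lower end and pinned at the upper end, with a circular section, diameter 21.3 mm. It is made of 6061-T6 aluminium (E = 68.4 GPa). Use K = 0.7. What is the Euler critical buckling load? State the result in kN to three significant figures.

I = πd⁴/64 = π×21.3⁴/64 = 1.010×10^4 mm⁴
I = 1.010×10^4 mm⁴ = 1.010×10^-8 m⁴
Effective length L_e = K·L = 0.7 × 4.77 = 3.339 m
P_cr = π²EI / L_e² = π² × 68.4×10⁹ × 1.010×10^-8 / 3.339² = 611.8 N

P_cr ≈ 0.612 kN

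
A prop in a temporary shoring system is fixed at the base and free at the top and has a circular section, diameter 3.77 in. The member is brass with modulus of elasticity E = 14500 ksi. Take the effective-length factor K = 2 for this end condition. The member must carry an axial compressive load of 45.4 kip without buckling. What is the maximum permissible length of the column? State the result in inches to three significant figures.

I = πd⁴/64 = π×3.77⁴/64 = 9.916 in⁴
At the buckling limit P_cr = P = 4.540×10^4 lb
From P_cr = π²EI/(K·L)²:  L = (1/K)·√(π²EI/P_cr) = (1/2)·√(π²×1.45×10^7×9.916/4.540×10^4)
L = 88.4 in

L_max ≈ 88.4 in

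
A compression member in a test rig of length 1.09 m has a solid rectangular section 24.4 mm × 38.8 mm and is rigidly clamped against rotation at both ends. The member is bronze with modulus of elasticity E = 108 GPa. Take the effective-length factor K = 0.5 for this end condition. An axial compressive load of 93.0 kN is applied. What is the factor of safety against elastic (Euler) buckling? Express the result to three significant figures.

Buckling occurs about the weak axis: I_min = h·b³/12 with b = 24.4 mm (the shorter side).
I_min = 38.8×24.4³/12 = 4.697×10^4 mm⁴
I = 4.697×10^4 mm⁴ = 4.697×10^-8 m⁴
Effective length L_e = K·L = 0.5 × 1.09 = 0.5450 m
P_cr = π²EI / L_e² = π² × 108×10⁹ × 4.697×10^-8 / 0.5450² = 1.686×10^5 N
Factor of safety n = P_cr / P = 168.56 / 93.0 = 1.81

n ≈ 1.81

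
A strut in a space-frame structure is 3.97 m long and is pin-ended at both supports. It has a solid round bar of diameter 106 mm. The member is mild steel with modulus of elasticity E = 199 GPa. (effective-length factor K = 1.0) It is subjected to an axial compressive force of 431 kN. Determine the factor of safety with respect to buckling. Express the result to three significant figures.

n ≈ 1.79

I = πd⁴/64 = π×106⁴/64 = 6.197×10^6 mm⁴
I = 6.197×10^6 mm⁴ = 6.197×10^-6 m⁴
Effective length L_e = K·L = 1 × 3.97 = 3.970 m
P_cr = π²EI / L_e² = π² × 199×10⁹ × 6.197×10^-6 / 3.970² = 7.723×10^5 N
Factor of safety n = P_cr / P = 772.26 / 431 = 1.79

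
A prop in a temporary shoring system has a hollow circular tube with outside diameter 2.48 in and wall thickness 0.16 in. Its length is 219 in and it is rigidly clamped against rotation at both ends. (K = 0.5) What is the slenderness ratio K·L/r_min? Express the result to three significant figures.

Inner diameter d_i = 2.48 − 2×0.16 = 2.160 in
I = π(d_o⁴ − d_i⁴)/64 = π(2.48⁴ − 2.160⁴)/64 = 0.7883 in⁴
A = 1.166 in²;  r_min = √(I/A) = √(0.7883/1.166) = 0.8222 in
L_e = K·L = 0.5 × 219 = 109.5 in
λ = L_e / r_min = 109.50 / 0.8222 = 133

λ ≈ 133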